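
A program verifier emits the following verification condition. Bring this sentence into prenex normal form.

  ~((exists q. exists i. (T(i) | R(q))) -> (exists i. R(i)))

exists q. exists i. forall z. ((T(i) | R(q)) & ~R(z))

Rewrite implications/biconditionals: A → B as ¬A ∨ B.
  ~(~(exists q. exists i. (T(i) | R(q))) | (exists i. R(i)))
Push ¬ through the quantifiers and connectives to reach negation normal form:
  (exists q. exists i. (T(i) | R(q))) & (forall i. ~R(i))
Give each quantifier a distinct variable: i↦z.
  (exists q. exists i. (T(i) | R(q))) & (forall z. ~R(z))
Extract every quantifier outward, since the variables are now distinct and don't occur free across branches:
  exists q. exists i. forall z. ((T(i) | R(q)) & ~R(z))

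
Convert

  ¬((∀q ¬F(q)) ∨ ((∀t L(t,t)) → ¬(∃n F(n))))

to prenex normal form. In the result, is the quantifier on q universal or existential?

existential

Rewrite implications/biconditionals: A → B as ¬A ∨ B.
  ¬((∀q ¬F(q)) ∨ ¬(∀t L(t,t)) ∨ ¬(∃n F(n)))
Drive negations inward (¬∀x A ≡ ∃x ¬A, ¬∃x A ≡ ∀x ¬A, De Morgan for ∧/∨):
  (∃q F(q)) ∧ (∀t L(t,t)) ∧ (∃n F(n))
All bound variables are already distinct, so no renaming is needed.
Pull the quantifiers to the front (each side's bound variable is not free in the other side):
  ∃q ∀t ∃n (F(q) ∧ L(t,t) ∧ F(n))
The quantifier ∀q sits under an odd number of negations (counting the antecedent side of each →), so it flips to ∃q.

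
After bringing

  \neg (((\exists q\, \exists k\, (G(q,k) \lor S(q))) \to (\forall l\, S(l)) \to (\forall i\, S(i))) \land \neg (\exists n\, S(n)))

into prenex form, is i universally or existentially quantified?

existential

Rewrite implications/biconditionals: A → B as ¬A ∨ B.
  \neg ((\neg (\exists q\, \exists k\, (G(q,k) \lor S(q))) \lor \neg (\forall l\, S(l)) \lor (\forall i\, S(i))) \land \neg (\exists n\, S(n)))
Push ¬ through the quantifiers and connectives to reach negation normal form:
  (\exists q\, \exists k\, (G(q,k) \lor S(q))) \land (\forall l\, S(l)) \land (\exists i\, \neg S(i)) \lor (\exists n\, S(n))
All bound variables are already distinct, so no renaming is needed.
Pull the quantifiers to the front (each side's bound variable is not free in the other side):
  \exists q\, \exists k\, \forall l\, \exists i\, \exists n\, ((G(q,k) \lor S(q)) \land S(l) \land \neg S(i) \lor S(n))
The quantifier \forall i sits under an odd number of negations (counting the antecedent side of each →), so it flips to \exists i.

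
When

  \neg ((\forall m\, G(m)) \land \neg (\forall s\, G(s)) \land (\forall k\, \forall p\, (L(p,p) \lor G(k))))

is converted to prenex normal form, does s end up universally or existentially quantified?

universal

Drive negations inward (¬∀x A ≡ ∃x ¬A, ¬∃x A ≡ ∀x ¬A, De Morgan for ∧/∨):
  (\exists m\, \neg G(m)) \lor (\forall s\, G(s)) \lor (\exists k\, \exists p\, (\neg L(p,p) \land \neg G(k)))
All bound variables are already distinct, so no renaming is needed.
Pull the quantifiers to the front (each side's bound variable is not free in the other side):
  \exists m\, \forall s\, \exists k\, \exists p\, (\neg G(m) \lor G(s) \lor \neg L(p,p) \land \neg G(k))
The quantifier \forall s sits under an even number of negations, so it remains universal.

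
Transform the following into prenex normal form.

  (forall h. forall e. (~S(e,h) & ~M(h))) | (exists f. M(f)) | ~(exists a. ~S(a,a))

Drive negations inward (¬∀x A ≡ ∃x ¬A, ¬∃x A ≡ ∀x ¬A, De Morgan for ∧/∨):
  (forall h. forall e. (~S(e,h) & ~M(h))) | (exists f. M(f)) | (forall a. S(a,a))
Finally move all quantifiers to the prefix:
  forall h. forall e. exists f. forall a. (~S(e,h) & ~M(h) | M(f) | S(a,a))

forall h. forall e. exists f. forall a. (~S(e,h) & ~M(h) | M(f) | S(a,a))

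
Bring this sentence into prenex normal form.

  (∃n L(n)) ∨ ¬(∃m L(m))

∃n ∀m (L(n) ∨ ¬L(m))

Drive negations inward (¬∀x A ≡ ∃x ¬A, ¬∃x A ≡ ∀x ¬A, De Morgan for ∧/∨):
  (∃n L(n)) ∨ (∀m ¬L(m))
Extract every quantifier outward, since the variables are now distinct and don't occur free across branches:
  ∃n ∀m (L(n) ∨ ¬L(m))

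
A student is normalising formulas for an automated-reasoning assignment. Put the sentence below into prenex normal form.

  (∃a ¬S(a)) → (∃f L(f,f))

∀a ∃f (S(a) ∨ L(f,f))

Rewrite implications/biconditionals: A → B as ¬A ∨ B.
  ¬(∃a ¬S(a)) ∨ (∃f L(f,f))
Push ¬ through the quantifiers and connectives to reach negation normal form:
  (∀a S(a)) ∨ (∃f L(f,f))
All bound variables are already distinct, so no renaming is needed.
Extract every quantifier outward, since the variables are now distinct and don't occur free across branches:
  ∀a ∃f (S(a) ∨ L(f,f))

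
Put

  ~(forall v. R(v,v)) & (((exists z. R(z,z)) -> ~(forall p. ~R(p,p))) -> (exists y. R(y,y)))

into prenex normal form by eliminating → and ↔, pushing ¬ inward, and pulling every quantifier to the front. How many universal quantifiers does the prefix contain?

1

Eliminate → and ↔ using ¬ and ∨.
  ~(forall v. R(v,v)) & (~(~(exists z. R(z,z)) | ~(forall p. ~R(p,p))) | (exists y. R(y,y)))
Push ¬ through the quantifiers and connectives to reach negation normal form:
  (exists v. ~R(v,v)) & ((exists z. R(z,z)) & (forall p. ~R(p,p)) | (exists y. R(y,y)))
All bound variables are already distinct, so no renaming is needed.
Finally move all quantifiers to the prefix:
  exists v. exists z. forall p. exists y. (~R(v,v) & (R(z,z) & ~R(p,p) | R(y,y)))
The prefix is exists v exists z forall p exists y: 1 universal, 3 existential.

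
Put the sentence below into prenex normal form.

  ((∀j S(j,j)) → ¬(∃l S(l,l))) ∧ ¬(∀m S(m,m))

First replace A → B with ¬A ∨ B.
  (¬(∀j S(j,j)) ∨ ¬(∃l S(l,l))) ∧ ¬(∀m S(m,m))
Drive negations inward (¬∀x A ≡ ∃x ¬A, ¬∃x A ≡ ∀x ¬A, De Morgan for ∧/∨):
  ((∃j ¬S(j,j)) ∨ (∀l ¬S(l,l))) ∧ (∃m ¬S(m,m))
Pull the quantifiers to the front (each side's bound variable is not free in the other side):
  ∃j ∀l ∃m ((¬S(j,j) ∨ ¬S(l,l)) ∧ ¬S(m,m))

∃j ∀l ∃m ((¬S(j,j) ∨ ¬S(l,l)) ∧ ¬S(m,m))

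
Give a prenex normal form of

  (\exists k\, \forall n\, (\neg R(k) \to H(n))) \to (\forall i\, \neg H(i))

First replace A → B with ¬A ∨ B.
  \neg (\exists k\, \forall n\, (\neg \neg R(k) \lor H(n))) \lor (\forall i\, \neg H(i))
Move each ¬ inward, flipping quantifiers it crosses:
  (\forall k\, \exists n\, (\neg R(k) \land \neg H(n))) \lor (\forall i\, \neg H(i))
Extract every quantifier outward, since the variables are now distinct and don't occur free across branches:
  \forall k\, \exists n\, \forall i\, (\neg R(k) \land \neg H(n) \lor \neg H(i))

\forall k\, \exists n\, \forall i\, (\neg R(k) \land \neg H(n) \lor \neg H(i))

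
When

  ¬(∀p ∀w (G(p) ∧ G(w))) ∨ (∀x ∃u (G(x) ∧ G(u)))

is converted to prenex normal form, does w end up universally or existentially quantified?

existential

Push ¬ through the quantifiers and connectives to reach negation normal form:
  (∃p ∃w (¬G(p) ∨ ¬G(w))) ∨ (∀x ∃u (G(x) ∧ G(u)))
Finally move all quantifiers to the prefix:
  ∃p ∃w ∀x ∃u (¬G(p) ∨ ¬G(w) ∨ G(x) ∧ G(u))
The quantifier ∀w sits under an odd number of negations, so it flips to ∃w.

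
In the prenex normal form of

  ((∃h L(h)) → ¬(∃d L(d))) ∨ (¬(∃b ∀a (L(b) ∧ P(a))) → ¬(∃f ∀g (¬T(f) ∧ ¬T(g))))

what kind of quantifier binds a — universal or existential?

universal

First replace A → B with ¬A ∨ B.
  ¬(∃h L(h)) ∨ ¬(∃d L(d)) ∨ ¬¬(∃b ∀a (L(b) ∧ P(a))) ∨ ¬(∃f ∀g (¬T(f) ∧ ¬T(g)))
Drive negations inward (¬∀x A ≡ ∃x ¬A, ¬∃x A ≡ ∀x ¬A, De Morgan for ∧/∨):
  (∀h ¬L(h)) ∨ (∀d ¬L(d)) ∨ (∃b ∀a (L(b) ∧ P(a))) ∨ (∀f ∃g (T(f) ∨ T(g)))
Pull the quantifiers to the front (each side's bound variable is not free in the other side):
  ∀h ∀d ∃b ∀a ∀f ∃g (¬L(h) ∨ ¬L(d) ∨ L(b) ∧ P(a) ∨ T(f) ∨ T(g))
The quantifier ∀a sits under an even number of negations (counting the antecedent side of each →), so it remains universal.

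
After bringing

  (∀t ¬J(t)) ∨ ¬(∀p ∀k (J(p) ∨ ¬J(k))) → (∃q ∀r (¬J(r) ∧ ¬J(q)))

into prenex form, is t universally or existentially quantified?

Rewrite implications/biconditionals: A → B as ¬A ∨ B.
  ¬((∀t ¬J(t)) ∨ ¬(∀p ∀k (J(p) ∨ ¬J(k)))) ∨ (∃q ∀r (¬J(r) ∧ ¬J(q)))
Drive negations inward (¬∀x A ≡ ∃x ¬A, ¬∃x A ≡ ∀x ¬A, De Morgan for ∧/∨):
  (∃t J(t)) ∧ (∀p ∀k (J(p) ∨ ¬J(k))) ∨ (∃q ∀r (¬J(r) ∧ ¬J(q)))
All bound variables are already distinct, so no renaming is needed.
Finally move all quantifiers to the prefix:
  ∃t ∀p ∀k ∃q ∀r (J(t) ∧ (J(p) ∨ ¬J(k)) ∨ ¬J(r) ∧ ¬J(q))
The quantifier ∀t sits under an odd number of negations (counting the antecedent side of each →), so it flips to ∃t.

existential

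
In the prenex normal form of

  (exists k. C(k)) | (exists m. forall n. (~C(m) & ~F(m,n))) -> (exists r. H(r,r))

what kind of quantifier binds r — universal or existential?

existential

Rewrite implications/biconditionals: A → B as ¬A ∨ B.
  ~((exists k. C(k)) | (exists m. forall n. (~C(m) & ~F(m,n)))) | (exists r. H(r,r))
Drive negations inward (¬∀x A ≡ ∃x ¬A, ¬∃x A ≡ ∀x ¬A, De Morgan for ∧/∨):
  (forall k. ~C(k)) & (forall m. exists n. (C(m) | F(m,n))) | (exists r. H(r,r))
Finally move all quantifiers to the prefix:
  forall k. forall m. exists n. exists r. (~C(k) & (C(m) | F(m,n)) | H(r,r))
The quantifier exists r sits under an even number of negations (counting the antecedent side of each →), so it remains existential.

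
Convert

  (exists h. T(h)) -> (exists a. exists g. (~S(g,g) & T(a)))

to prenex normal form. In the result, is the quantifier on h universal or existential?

First replace A → B with ¬A ∨ B.
  ~(exists h. T(h)) | (exists a. exists g. (~S(g,g) & T(a)))
Push ¬ through the quantifiers and connectives to reach negation normal form:
  (forall h. ~T(h)) | (exists a. exists g. (~S(g,g) & T(a)))
All bound variables are already distinct, so no renaming is needed.
Finally move all quantifiers to the prefix:
  forall h. exists a. exists g. (~T(h) | ~S(g,g) & T(a))
The quantifier exists h sits under an odd number of negations (counting the antecedent side of each →), so it flips to forall h.

universal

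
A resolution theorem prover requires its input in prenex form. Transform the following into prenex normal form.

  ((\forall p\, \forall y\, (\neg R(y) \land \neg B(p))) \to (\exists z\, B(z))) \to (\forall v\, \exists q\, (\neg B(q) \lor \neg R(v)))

First replace A → B with ¬A ∨ B.
  \neg (\neg (\forall p\, \forall y\, (\neg R(y) \land \neg B(p))) \lor (\exists z\, B(z))) \lor (\forall v\, \exists q\, (\neg B(q) \lor \neg R(v)))
Push ¬ through the quantifiers and connectives to reach negation normal form:
  (\forall p\, \forall y\, (\neg R(y) \land \neg B(p))) \land (\forall z\, \neg B(z)) \lor (\forall v\, \exists q\, (\neg B(q) \lor \neg R(v)))
All bound variables are already distinct, so no renaming is needed.
Pull the quantifiers to the front (each side's bound variable is not free in the other side):
  \forall p\, \forall y\, \forall z\, \forall v\, \exists q\, (\neg R(y) \land \neg B(p) \land \neg B(z) \lor \neg B(q) \lor \neg R(v))

\forall p\, \forall y\, \forall z\, \forall v\, \exists q\, (\neg R(y) \land \neg B(p) \land \neg B(z) \lor \neg B(q) \lor \neg R(v))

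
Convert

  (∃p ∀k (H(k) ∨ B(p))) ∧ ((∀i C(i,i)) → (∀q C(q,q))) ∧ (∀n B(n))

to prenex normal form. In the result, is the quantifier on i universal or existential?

existential

First replace A → B with ¬A ∨ B.
  (∃p ∀k (H(k) ∨ B(p))) ∧ (¬(∀i C(i,i)) ∨ (∀q C(q,q))) ∧ (∀n B(n))
Move each ¬ inward, flipping quantifiers it crosses:
  (∃p ∀k (H(k) ∨ B(p))) ∧ ((∃i ¬C(i,i)) ∨ (∀q C(q,q))) ∧ (∀n B(n))
All bound variables are already distinct, so no renaming is needed.
Pull the quantifiers to the front (each side's bound variable is not free in the other side):
  ∃p ∀k ∃i ∀q ∀n ((H(k) ∨ B(p)) ∧ (¬C(i,i) ∨ C(q,q)) ∧ B(n))
The quantifier ∀i sits under an odd number of negations (counting the antecedent side of each →), so it flips to ∃i.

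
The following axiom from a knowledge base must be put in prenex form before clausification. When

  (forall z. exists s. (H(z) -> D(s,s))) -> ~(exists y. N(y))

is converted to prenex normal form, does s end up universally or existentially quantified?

universal

First replace A → B with ¬A ∨ B.
  ~(forall z. exists s. (~H(z) | D(s,s))) | ~(exists y. N(y))
Push ¬ through the quantifiers and connectives to reach negation normal form:
  (exists z. forall s. (H(z) & ~D(s,s))) | (forall y. ~N(y))
All bound variables are already distinct, so no renaming is needed.
Pull the quantifiers to the front (each side's bound variable is not free in the other side):
  exists z. forall s. forall y. (H(z) & ~D(s,s) | ~N(y))
The quantifier exists s sits under an odd number of negations (counting the antecedent side of each →), so it flips to forall s.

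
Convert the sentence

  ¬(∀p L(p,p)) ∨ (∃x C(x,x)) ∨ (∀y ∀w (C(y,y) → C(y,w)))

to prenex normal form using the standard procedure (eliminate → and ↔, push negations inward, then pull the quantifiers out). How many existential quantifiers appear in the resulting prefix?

Eliminate → and ↔ using ¬ and ∨.
  ¬(∀p L(p,p)) ∨ (∃x C(x,x)) ∨ (∀y ∀w (¬C(y,y) ∨ C(y,w)))
Move each ¬ inward, flipping quantifiers it crosses:
  (∃p ¬L(p,p)) ∨ (∃x C(x,x)) ∨ (∀y ∀w (¬C(y,y) ∨ C(y,w)))
Pull the quantifiers to the front (each side's bound variable is not free in the other side):
  ∃p ∃x ∀y ∀w (¬L(p,p) ∨ C(x,x) ∨ ¬C(y,y) ∨ C(y,w))
The prefix is ∃p ∃x ∀y ∀w: 2 universal, 2 existential.

2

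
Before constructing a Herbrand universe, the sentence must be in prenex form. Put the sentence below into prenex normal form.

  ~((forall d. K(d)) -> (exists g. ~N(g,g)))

Rewrite implications/biconditionals: A → B as ¬A ∨ B.
  ~(~(forall d. K(d)) | (exists g. ~N(g,g)))
Push ¬ through the quantifiers and connectives to reach negation normal form:
  (forall d. K(d)) & (forall g. N(g,g))
Extract every quantifier outward, since the variables are now distinct and don't occur free across branches:
  forall d. forall g. (K(d) & N(g,g))

forall d. forall g. (K(d) & N(g,g))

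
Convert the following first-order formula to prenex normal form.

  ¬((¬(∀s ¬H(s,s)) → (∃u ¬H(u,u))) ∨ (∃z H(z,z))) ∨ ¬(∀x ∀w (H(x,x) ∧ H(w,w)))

Rewrite implications/biconditionals: A → B as ¬A ∨ B.
  ¬(¬¬(∀s ¬H(s,s)) ∨ (∃u ¬H(u,u)) ∨ (∃z H(z,z))) ∨ ¬(∀x ∀w (H(x,x) ∧ H(w,w)))
Push ¬ through the quantifiers and connectives to reach negation normal form:
  (∃s H(s,s)) ∧ (∀u H(u,u)) ∧ (∀z ¬H(z,z)) ∨ (∃x ∃w (¬H(x,x) ∨ ¬H(w,w)))
All bound variables are already distinct, so no renaming is needed.
Finally move all quantifiers to the prefix:
  ∃s ∀u ∀z ∃x ∃w (H(s,s) ∧ H(u,u) ∧ ¬H(z,z) ∨ ¬H(x,x) ∨ ¬H(w,w))

∃s ∀u ∀z ∃x ∃w (H(s,s) ∧ H(u,u) ∧ ¬H(z,z) ∨ ¬H(x,x) ∨ ¬H(w,w))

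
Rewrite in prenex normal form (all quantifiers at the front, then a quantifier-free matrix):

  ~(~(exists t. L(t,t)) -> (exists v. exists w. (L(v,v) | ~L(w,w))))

Rewrite implications/biconditionals: A → B as ¬A ∨ B.
  ~(~~(exists t. L(t,t)) | (exists v. exists w. (L(v,v) | ~L(w,w))))
Drive negations inward (¬∀x A ≡ ∃x ¬A, ¬∃x A ≡ ∀x ¬A, De Morgan for ∧/∨):
  (forall t. ~L(t,t)) & (forall v. forall w. (~L(v,v) & L(w,w)))
All bound variables are already distinct, so no renaming is needed.
Finally move all quantifiers to the prefix:
  forall t. forall v. forall w. (~L(t,t) & ~L(v,v) & L(w,w))

forall t. forall v. forall w. (~L(t,t) & ~L(v,v) & L(w,w))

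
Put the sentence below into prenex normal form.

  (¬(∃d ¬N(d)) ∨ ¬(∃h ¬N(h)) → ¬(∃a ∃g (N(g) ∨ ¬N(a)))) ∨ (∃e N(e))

∃d ∃h ∀a ∀g ∃e (¬N(d) ∧ ¬N(h) ∨ ¬N(g) ∧ N(a) ∨ N(e))

Rewrite implications/biconditionals: A → B as ¬A ∨ B.
  ¬(¬(∃d ¬N(d)) ∨ ¬(∃h ¬N(h))) ∨ ¬(∃a ∃g (N(g) ∨ ¬N(a))) ∨ (∃e N(e))
Push ¬ through the quantifiers and connectives to reach negation normal form:
  (∃d ¬N(d)) ∧ (∃h ¬N(h)) ∨ (∀a ∀g (¬N(g) ∧ N(a))) ∨ (∃e N(e))
All bound variables are already distinct, so no renaming is needed.
Pull the quantifiers to the front (each side's bound variable is not free in the other side):
  ∃d ∃h ∀a ∀g ∃e (¬N(d) ∧ ¬N(h) ∨ ¬N(g) ∧ N(a) ∨ N(e))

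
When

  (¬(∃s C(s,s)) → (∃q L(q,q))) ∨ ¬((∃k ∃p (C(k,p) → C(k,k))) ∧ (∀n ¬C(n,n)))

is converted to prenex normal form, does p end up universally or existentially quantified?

universal

Eliminate → and ↔ using ¬ and ∨.
  ¬¬(∃s C(s,s)) ∨ (∃q L(q,q)) ∨ ¬((∃k ∃p (¬C(k,p) ∨ C(k,k))) ∧ (∀n ¬C(n,n)))
Drive negations inward (¬∀x A ≡ ∃x ¬A, ¬∃x A ≡ ∀x ¬A, De Morgan for ∧/∨):
  (∃s C(s,s)) ∨ (∃q L(q,q)) ∨ (∀k ∀p (C(k,p) ∧ ¬C(k,k))) ∨ (∃n C(n,n))
All bound variables are already distinct, so no renaming is needed.
Extract every quantifier outward, since the variables are now distinct and don't occur free across branches:
  ∃s ∃q ∀k ∀p ∃n (C(s,s) ∨ L(q,q) ∨ C(k,p) ∧ ¬C(k,k) ∨ C(n,n))
The quantifier ∃p sits under an odd number of negations (counting the antecedent side of each →), so it flips to ∀p.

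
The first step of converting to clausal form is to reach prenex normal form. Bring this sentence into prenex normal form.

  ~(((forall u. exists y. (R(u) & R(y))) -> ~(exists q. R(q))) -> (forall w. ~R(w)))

exists u. forall y. forall q. exists w. ((~R(u) | ~R(y) | ~R(q)) & R(w))

First replace A → B with ¬A ∨ B.
  ~(~(~(forall u. exists y. (R(u) & R(y))) | ~(exists q. R(q))) | (forall w. ~R(w)))
Push ¬ through the quantifiers and connectives to reach negation normal form:
  ((exists u. forall y. (~R(u) | ~R(y))) | (forall q. ~R(q))) & (exists w. R(w))
All bound variables are already distinct, so no renaming is needed.
Finally move all quantifiers to the prefix:
  exists u. forall y. forall q. exists w. ((~R(u) | ~R(y) | ~R(q)) & R(w))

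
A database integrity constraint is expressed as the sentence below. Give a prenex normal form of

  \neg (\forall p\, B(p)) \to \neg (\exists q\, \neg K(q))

Eliminate → and ↔ using ¬ and ∨.
  \neg \neg (\forall p\, B(p)) \lor \neg (\exists q\, \neg K(q))
Move each ¬ inward, flipping quantifiers it crosses:
  (\forall p\, B(p)) \lor (\forall q\, K(q))
Extract every quantifier outward, since the variables are now distinct and don't occur free across branches:
  \forall p\, \forall q\, (B(p) \lor K(q))

\forall p\, \forall q\, (B(p) \lor K(q))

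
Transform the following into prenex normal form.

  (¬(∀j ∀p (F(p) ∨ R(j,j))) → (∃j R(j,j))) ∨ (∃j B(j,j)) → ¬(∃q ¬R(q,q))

Eliminate → and ↔ using ¬ and ∨.
  ¬(¬¬(∀j ∀p (F(p) ∨ R(j,j))) ∨ (∃j R(j,j)) ∨ (∃j B(j,j))) ∨ ¬(∃q ¬R(q,q))
Drive negations inward (¬∀x A ≡ ∃x ¬A, ¬∃x A ≡ ∀x ¬A, De Morgan for ∧/∨):
  (∃j ∃p (¬F(p) ∧ ¬R(j,j))) ∧ (∀j ¬R(j,j)) ∧ (∀j ¬B(j,j)) ∨ (∀q R(q,q))
Give each quantifier a distinct variable: j↦t, j↦z1.
  (∃j ∃p (¬F(p) ∧ ¬R(j,j))) ∧ (∀t ¬R(t,t)) ∧ (∀z1 ¬B(z1,z1)) ∨ (∀q R(q,q))
Pull the quantifiers to the front (each side's bound variable is not free in the other side):
  ∃j ∃p ∀t ∀z1 ∀q (¬F(p) ∧ ¬R(j,j) ∧ ¬R(t,t) ∧ ¬B(z1,z1) ∨ R(q,q))

∃j ∃p ∀t ∀z1 ∀q (¬F(p) ∧ ¬R(j,j) ∧ ¬R(t,t) ∧ ¬B(z1,z1) ∨ R(q,q))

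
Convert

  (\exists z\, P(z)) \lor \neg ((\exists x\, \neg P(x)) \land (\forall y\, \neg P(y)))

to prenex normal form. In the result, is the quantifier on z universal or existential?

Move each ¬ inward, flipping quantifiers it crosses:
  (\exists z\, P(z)) \lor (\forall x\, P(x)) \lor (\exists y\, P(y))
All bound variables are already distinct, so no renaming is needed.
Finally move all quantifiers to the prefix:
  \exists z\, \forall x\, \exists y\, (P(z) \lor P(x) \lor P(y))
The quantifier \exists z sits under an even number of negations, so it remains existential.

existential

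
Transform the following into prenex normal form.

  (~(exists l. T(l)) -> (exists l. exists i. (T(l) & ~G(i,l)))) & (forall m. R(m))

exists l. exists x. exists i. forall m. ((T(l) | T(x) & ~G(i,x)) & R(m))

Eliminate → and ↔ using ¬ and ∨.
  (~~(exists l. T(l)) | (exists l. exists i. (T(l) & ~G(i,l)))) & (forall m. R(m))
Push ¬ through the quantifiers and connectives to reach negation normal form:
  ((exists l. T(l)) | (exists l. exists i. (T(l) & ~G(i,l)))) & (forall m. R(m))
Standardize variables apart so no two quantifiers bind the same name: l↦x.
  ((exists l. T(l)) | (exists x. exists i. (T(x) & ~G(i,x)))) & (forall m. R(m))
Pull the quantifiers to the front (each side's bound variable is not free in the other side):
  exists l. exists x. exists i. forall m. ((T(l) | T(x) & ~G(i,x)) & R(m))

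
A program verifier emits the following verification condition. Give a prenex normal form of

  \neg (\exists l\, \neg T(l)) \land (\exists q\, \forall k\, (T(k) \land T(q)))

\forall l\, \exists q\, \forall k\, (T(l) \land T(k) \land T(q))

Push ¬ through the quantifiers and connectives to reach negation normal form:
  (\forall l\, T(l)) \land (\exists q\, \forall k\, (T(k) \land T(q)))
All bound variables are already distinct, so no renaming is needed.
Extract every quantifier outward, since the variables are now distinct and don't occur free across branches:
  \forall l\, \exists q\, \forall k\, (T(l) \land T(k) \land T(q))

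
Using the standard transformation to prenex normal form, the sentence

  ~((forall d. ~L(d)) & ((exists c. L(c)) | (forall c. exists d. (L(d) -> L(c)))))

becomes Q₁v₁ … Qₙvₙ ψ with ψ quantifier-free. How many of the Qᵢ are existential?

2

Rewrite implications/biconditionals: A → B as ¬A ∨ B.
  ~((forall d. ~L(d)) & ((exists c. L(c)) | (forall c. exists d. (~L(d) | L(c)))))
Move each ¬ inward, flipping quantifiers it crosses:
  (exists d. L(d)) | (forall c. ~L(c)) & (exists c. forall d. (L(d) & ~L(c)))
Standardize variables apart so no two quantifiers bind the same name: c↦u, d↦x.
  (exists d. L(d)) | (forall c. ~L(c)) & (exists u. forall x. (L(x) & ~L(u)))
Extract every quantifier outward, since the variables are now distinct and don't occur free across branches:
  exists d. forall c. exists u. forall x. (L(d) | ~L(c) & L(x) & ~L(u))
The prefix is exists d forall c exists u forall x: 2 universal, 2 existential.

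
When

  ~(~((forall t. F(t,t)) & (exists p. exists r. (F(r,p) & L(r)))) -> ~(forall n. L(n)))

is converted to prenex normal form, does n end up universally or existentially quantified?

First replace A → B with ¬A ∨ B.
  ~(~~((forall t. F(t,t)) & (exists p. exists r. (F(r,p) & L(r)))) | ~(forall n. L(n)))
Move each ¬ inward, flipping quantifiers it crosses:
  ((exists t. ~F(t,t)) | (forall p. forall r. (~F(r,p) | ~L(r)))) & (forall n. L(n))
Pull the quantifiers to the front (each side's bound variable is not free in the other side):
  exists t. forall p. forall r. forall n. ((~F(t,t) | ~F(r,p) | ~L(r)) & L(n))
The quantifier forall n sits under an even number of negations (counting the antecedent side of each →), so it remains universal.

universal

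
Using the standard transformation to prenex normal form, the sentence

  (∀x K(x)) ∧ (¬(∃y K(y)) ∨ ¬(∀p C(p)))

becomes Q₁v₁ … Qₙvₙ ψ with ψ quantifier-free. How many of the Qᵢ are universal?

2

Move each ¬ inward, flipping quantifiers it crosses:
  (∀x K(x)) ∧ ((∀y ¬K(y)) ∨ (∃p ¬C(p)))
Finally move all quantifiers to the prefix:
  ∀x ∀y ∃p (K(x) ∧ (¬K(y) ∨ ¬C(p)))
The prefix is ∀x ∀y ∃p: 2 universal, 1 existential.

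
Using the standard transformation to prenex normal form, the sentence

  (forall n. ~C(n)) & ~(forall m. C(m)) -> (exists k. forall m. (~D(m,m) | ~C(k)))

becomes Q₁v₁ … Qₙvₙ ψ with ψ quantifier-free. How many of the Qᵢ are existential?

Rewrite implications/biconditionals: A → B as ¬A ∨ B.
  ~((forall n. ~C(n)) & ~(forall m. C(m))) | (exists k. forall m. (~D(m,m) | ~C(k)))
Move each ¬ inward, flipping quantifiers it crosses:
  (exists n. C(n)) | (forall m. C(m)) | (exists k. forall m. (~D(m,m) | ~C(k)))
Rename bound variables to avoid capture: m↦z.
  (exists n. C(n)) | (forall m. C(m)) | (exists k. forall z. (~D(z,z) | ~C(k)))
Extract every quantifier outward, since the variables are now distinct and don't occur free across branches:
  exists n. forall m. exists k. forall z. (C(n) | C(m) | ~D(z,z) | ~C(k))
The prefix is exists n forall m exists k forall z: 2 universal, 2 existential.

2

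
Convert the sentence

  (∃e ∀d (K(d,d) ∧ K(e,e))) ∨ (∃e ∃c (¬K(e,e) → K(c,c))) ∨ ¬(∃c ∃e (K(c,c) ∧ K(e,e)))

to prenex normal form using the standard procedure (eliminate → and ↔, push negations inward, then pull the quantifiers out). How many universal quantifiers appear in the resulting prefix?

3

First replace A → B with ¬A ∨ B.
  (∃e ∀d (K(d,d) ∧ K(e,e))) ∨ (∃e ∃c (¬¬K(e,e) ∨ K(c,c))) ∨ ¬(∃c ∃e (K(c,c) ∧ K(e,e)))
Move each ¬ inward, flipping quantifiers it crosses:
  (∃e ∀d (K(d,d) ∧ K(e,e))) ∨ (∃e ∃c (K(e,e) ∨ K(c,c))) ∨ (∀c ∀e (¬K(c,c) ∨ ¬K(e,e)))
Give each quantifier a distinct variable: e↦z1, c↦x, e↦w.
  (∃e ∀d (K(d,d) ∧ K(e,e))) ∨ (∃z1 ∃c (K(z1,z1) ∨ K(c,c))) ∨ (∀x ∀w (¬K(x,x) ∨ ¬K(w,w)))
Pull the quantifiers to the front (each side's bound variable is not free in the other side):
  ∃e ∀d ∃z1 ∃c ∀x ∀w (K(d,d) ∧ K(e,e) ∨ K(z1,z1) ∨ K(c,c) ∨ ¬K(x,x) ∨ ¬K(w,w))
The prefix is ∃e ∀d ∃z1 ∃c ∀x ∀w: 3 universal, 3 existential.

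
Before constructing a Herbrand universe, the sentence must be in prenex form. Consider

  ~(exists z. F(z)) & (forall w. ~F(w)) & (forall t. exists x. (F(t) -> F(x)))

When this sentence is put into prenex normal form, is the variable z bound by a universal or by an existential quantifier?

universal

Eliminate → and ↔ using ¬ and ∨.
  ~(exists z. F(z)) & (forall w. ~F(w)) & (forall t. exists x. (~F(t) | F(x)))
Push ¬ through the quantifiers and connectives to reach negation normal form:
  (forall z. ~F(z)) & (forall w. ~F(w)) & (forall t. exists x. (~F(t) | F(x)))
All bound variables are already distinct, so no renaming is needed.
Extract every quantifier outward, since the variables are now distinct and don't occur free across branches:
  forall z. forall w. forall t. exists x. (~F(z) & ~F(w) & (~F(t) | F(x)))
The quantifier exists z sits under an odd number of negations (counting the antecedent side of each →), so it flips to forall z.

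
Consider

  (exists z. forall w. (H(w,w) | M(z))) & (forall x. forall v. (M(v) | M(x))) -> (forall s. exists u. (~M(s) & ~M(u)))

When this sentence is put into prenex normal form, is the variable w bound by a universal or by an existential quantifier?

existential

Eliminate → and ↔ using ¬ and ∨.
  ~((exists z. forall w. (H(w,w) | M(z))) & (forall x. forall v. (M(v) | M(x)))) | (forall s. exists u. (~M(s) & ~M(u)))
Move each ¬ inward, flipping quantifiers it crosses:
  (forall z. exists w. (~H(w,w) & ~M(z))) | (exists x. exists v. (~M(v) & ~M(x))) | (forall s. exists u. (~M(s) & ~M(u)))
Extract every quantifier outward, since the variables are now distinct and don't occur free across branches:
  forall z. exists w. exists x. exists v. forall s. exists u. (~H(w,w) & ~M(z) | ~M(v) & ~M(x) | ~M(s) & ~M(u))
The quantifier forall w sits under an odd number of negations (counting the antecedent side of each →), so it flips to exists w.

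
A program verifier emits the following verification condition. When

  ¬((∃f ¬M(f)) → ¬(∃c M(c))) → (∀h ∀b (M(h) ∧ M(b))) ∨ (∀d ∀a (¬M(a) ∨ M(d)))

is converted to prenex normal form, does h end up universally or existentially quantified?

Rewrite implications/biconditionals: A → B as ¬A ∨ B.
  ¬¬(¬(∃f ¬M(f)) ∨ ¬(∃c M(c))) ∨ (∀h ∀b (M(h) ∧ M(b))) ∨ (∀d ∀a (¬M(a) ∨ M(d)))
Move each ¬ inward, flipping quantifiers it crosses:
  (∀f M(f)) ∨ (∀c ¬M(c)) ∨ (∀h ∀b (M(h) ∧ M(b))) ∨ (∀d ∀a (¬M(a) ∨ M(d)))
Finally move all quantifiers to the prefix:
  ∀f ∀c ∀h ∀b ∀d ∀a (M(f) ∨ ¬M(c) ∨ M(h) ∧ M(b) ∨ ¬M(a) ∨ M(d))
The quantifier ∀h sits under an even number of negations (counting the antecedent side of each →), so it remains universal.

universal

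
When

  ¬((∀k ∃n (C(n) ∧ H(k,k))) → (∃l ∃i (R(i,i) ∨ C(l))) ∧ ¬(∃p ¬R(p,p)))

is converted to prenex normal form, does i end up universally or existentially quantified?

First replace A → B with ¬A ∨ B.
  ¬(¬(∀k ∃n (C(n) ∧ H(k,k))) ∨ (∃l ∃i (R(i,i) ∨ C(l))) ∧ ¬(∃p ¬R(p,p)))
Drive negations inward (¬∀x A ≡ ∃x ¬A, ¬∃x A ≡ ∀x ¬A, De Morgan for ∧/∨):
  (∀k ∃n (C(n) ∧ H(k,k))) ∧ ((∀l ∀i (¬R(i,i) ∧ ¬C(l))) ∨ (∃p ¬R(p,p)))
All bound variables are already distinct, so no renaming is needed.
Finally move all quantifiers to the prefix:
  ∀k ∃n ∀l ∀i ∃p (C(n) ∧ H(k,k) ∧ (¬R(i,i) ∧ ¬C(l) ∨ ¬R(p,p)))
The quantifier ∃i sits under an odd number of negations (counting the antecedent side of each →), so it flips to ∀i.

universal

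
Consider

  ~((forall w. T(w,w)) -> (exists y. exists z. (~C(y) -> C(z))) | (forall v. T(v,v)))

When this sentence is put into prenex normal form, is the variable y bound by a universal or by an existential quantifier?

Eliminate → and ↔ using ¬ and ∨.
  ~(~(forall w. T(w,w)) | (exists y. exists z. (~~C(y) | C(z))) | (forall v. T(v,v)))
Move each ¬ inward, flipping quantifiers it crosses:
  (forall w. T(w,w)) & (forall y. forall z. (~C(y) & ~C(z))) & (exists v. ~T(v,v))
All bound variables are already distinct, so no renaming is needed.
Pull the quantifiers to the front (each side's bound variable is not free in the other side):
  forall w. forall y. forall z. exists v. (T(w,w) & ~C(y) & ~C(z) & ~T(v,v))
The quantifier exists y sits under an odd number of negations (counting the antecedent side of each →), so it flips to forall y.

universal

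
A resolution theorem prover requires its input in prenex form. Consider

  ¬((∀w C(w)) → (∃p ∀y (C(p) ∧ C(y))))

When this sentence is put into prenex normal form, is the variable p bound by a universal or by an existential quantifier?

First replace A → B with ¬A ∨ B.
  ¬(¬(∀w C(w)) ∨ (∃p ∀y (C(p) ∧ C(y))))
Push ¬ through the quantifiers and connectives to reach negation normal form:
  (∀w C(w)) ∧ (∀p ∃y (¬C(p) ∨ ¬C(y)))
All bound variables are already distinct, so no renaming is needed.
Extract every quantifier outward, since the variables are now distinct and don't occur free across branches:
  ∀w ∀p ∃y (C(w) ∧ (¬C(p) ∨ ¬C(y)))
The quantifier ∃p sits under an odd number of negations (counting the antecedent side of each →), so it flips to ∀p.

universal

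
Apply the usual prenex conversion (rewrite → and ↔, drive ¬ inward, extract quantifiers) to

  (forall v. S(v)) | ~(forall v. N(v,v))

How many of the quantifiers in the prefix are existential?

Drive negations inward (¬∀x A ≡ ∃x ¬A, ¬∃x A ≡ ∀x ¬A, De Morgan for ∧/∨):
  (forall v. S(v)) | (exists v. ~N(v,v))
Rename bound variables to avoid capture: v↦v1.
  (forall v. S(v)) | (exists v1. ~N(v1,v1))
Pull the quantifiers to the front (each side's bound variable is not free in the other side):
  forall v. exists v1. (S(v) | ~N(v1,v1))
The prefix is forall v exists v1: 1 universal, 1 existential.

1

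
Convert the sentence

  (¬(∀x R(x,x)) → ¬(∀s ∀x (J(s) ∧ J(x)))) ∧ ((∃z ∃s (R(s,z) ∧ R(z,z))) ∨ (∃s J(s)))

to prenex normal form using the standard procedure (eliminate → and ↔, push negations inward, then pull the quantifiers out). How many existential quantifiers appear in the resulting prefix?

Rewrite implications/biconditionals: A → B as ¬A ∨ B.
  (¬¬(∀x R(x,x)) ∨ ¬(∀s ∀x (J(s) ∧ J(x)))) ∧ ((∃z ∃s (R(s,z) ∧ R(z,z))) ∨ (∃s J(s)))
Move each ¬ inward, flipping quantifiers it crosses:
  ((∀x R(x,x)) ∨ (∃s ∃x (¬J(s) ∨ ¬J(x)))) ∧ ((∃z ∃s (R(s,z) ∧ R(z,z))) ∨ (∃s J(s)))
Standardize variables apart so no two quantifiers bind the same name: x↦c, s↦w1, s↦p.
  ((∀x R(x,x)) ∨ (∃s ∃c (¬J(s) ∨ ¬J(c)))) ∧ ((∃z ∃w1 (R(w1,z) ∧ R(z,z))) ∨ (∃p J(p)))
Extract every quantifier outward, since the variables are now distinct and don't occur free across branches:
  ∀x ∃s ∃c ∃z ∃w1 ∃p ((R(x,x) ∨ ¬J(s) ∨ ¬J(c)) ∧ (R(w1,z) ∧ R(z,z) ∨ J(p)))
The prefix is ∀x ∃s ∃c ∃z ∃w1 ∃p: 1 universal, 5 existential.

5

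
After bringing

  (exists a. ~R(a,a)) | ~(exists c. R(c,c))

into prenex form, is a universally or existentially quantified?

Push ¬ through the quantifiers and connectives to reach negation normal form:
  (exists a. ~R(a,a)) | (forall c. ~R(c,c))
All bound variables are already distinct, so no renaming is needed.
Finally move all quantifiers to the prefix:
  exists a. forall c. (~R(a,a) | ~R(c,c))
The quantifier exists a sits under an even number of negations, so it remains existential.

existential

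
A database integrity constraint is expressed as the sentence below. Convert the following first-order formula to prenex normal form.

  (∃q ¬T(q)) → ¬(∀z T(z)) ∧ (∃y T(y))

∀q ∃z ∃y (T(q) ∨ ¬T(z) ∧ T(y))

Rewrite implications/biconditionals: A → B as ¬A ∨ B.
  ¬(∃q ¬T(q)) ∨ ¬(∀z T(z)) ∧ (∃y T(y))
Move each ¬ inward, flipping quantifiers it crosses:
  (∀q T(q)) ∨ (∃z ¬T(z)) ∧ (∃y T(y))
All bound variables are already distinct, so no renaming is needed.
Pull the quantifiers to the front (each side's bound variable is not free in the other side):
  ∀q ∃z ∃y (T(q) ∨ ¬T(z) ∧ T(y))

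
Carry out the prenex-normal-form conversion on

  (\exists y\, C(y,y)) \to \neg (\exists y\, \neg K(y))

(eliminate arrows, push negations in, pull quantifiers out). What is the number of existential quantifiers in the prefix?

0

Eliminate → and ↔ using ¬ and ∨.
  \neg (\exists y\, C(y,y)) \lor \neg (\exists y\, \neg K(y))
Move each ¬ inward, flipping quantifiers it crosses:
  (\forall y\, \neg C(y,y)) \lor (\forall y\, K(y))
Give each quantifier a distinct variable: y↦b.
  (\forall y\, \neg C(y,y)) \lor (\forall b\, K(b))
Extract every quantifier outward, since the variables are now distinct and don't occur free across branches:
  \forall y\, \forall b\, (\neg C(y,y) \lor K(b))
The prefix is \forall y \forall b: 2 universal, 0 existential.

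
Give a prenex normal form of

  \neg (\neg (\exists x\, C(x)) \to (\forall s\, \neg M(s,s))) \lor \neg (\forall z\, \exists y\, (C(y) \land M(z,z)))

First replace A → B with ¬A ∨ B.
  \neg (\neg \neg (\exists x\, C(x)) \lor (\forall s\, \neg M(s,s))) \lor \neg (\forall z\, \exists y\, (C(y) \land M(z,z)))
Push ¬ through the quantifiers and connectives to reach negation normal form:
  (\forall x\, \neg C(x)) \land (\exists s\, M(s,s)) \lor (\exists z\, \forall y\, (\neg C(y) \lor \neg M(z,z)))
Finally move all quantifiers to the prefix:
  \forall x\, \exists s\, \exists z\, \forall y\, (\neg C(x) \land M(s,s) \lor \neg C(y) \lor \neg M(z,z))

\forall x\, \exists s\, \exists z\, \forall y\, (\neg C(x) \land M(s,s) \lor \neg C(y) \lor \neg M(z,z))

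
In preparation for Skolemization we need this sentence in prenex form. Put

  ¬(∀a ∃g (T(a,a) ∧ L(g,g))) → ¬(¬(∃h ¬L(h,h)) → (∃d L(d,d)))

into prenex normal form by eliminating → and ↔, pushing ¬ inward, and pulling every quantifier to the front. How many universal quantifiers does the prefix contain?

First replace A → B with ¬A ∨ B.
  ¬¬(∀a ∃g (T(a,a) ∧ L(g,g))) ∨ ¬(¬¬(∃h ¬L(h,h)) ∨ (∃d L(d,d)))
Drive negations inward (¬∀x A ≡ ∃x ¬A, ¬∃x A ≡ ∀x ¬A, De Morgan for ∧/∨):
  (∀a ∃g (T(a,a) ∧ L(g,g))) ∨ (∀h L(h,h)) ∧ (∀d ¬L(d,d))
Pull the quantifiers to the front (each side's bound variable is not free in the other side):
  ∀a ∃g ∀h ∀d (T(a,a) ∧ L(g,g) ∨ L(h,h) ∧ ¬L(d,d))
The prefix is ∀a ∃g ∀h ∀d: 3 universal, 1 existential.

3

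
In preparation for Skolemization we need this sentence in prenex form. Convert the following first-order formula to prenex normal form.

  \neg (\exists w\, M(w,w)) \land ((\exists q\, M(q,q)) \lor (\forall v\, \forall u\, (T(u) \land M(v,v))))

Drive negations inward (¬∀x A ≡ ∃x ¬A, ¬∃x A ≡ ∀x ¬A, De Morgan for ∧/∨):
  (\forall w\, \neg M(w,w)) \land ((\exists q\, M(q,q)) \lor (\forall v\, \forall u\, (T(u) \land M(v,v))))
All bound variables are already distinct, so no renaming is needed.
Extract every quantifier outward, since the variables are now distinct and don't occur free across branches:
  \forall w\, \exists q\, \forall v\, \forall u\, (\neg M(w,w) \land (M(q,q) \lor T(u) \land M(v,v)))

\forall w\, \exists q\, \forall v\, \forall u\, (\neg M(w,w) \land (M(q,q) \lor T(u) \land M(v,v)))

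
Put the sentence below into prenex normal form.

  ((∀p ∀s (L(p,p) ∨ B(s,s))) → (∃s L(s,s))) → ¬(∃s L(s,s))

First replace A → B with ¬A ∨ B.
  ¬(¬(∀p ∀s (L(p,p) ∨ B(s,s))) ∨ (∃s L(s,s))) ∨ ¬(∃s L(s,s))
Move each ¬ inward, flipping quantifiers it crosses:
  (∀p ∀s (L(p,p) ∨ B(s,s))) ∧ (∀s ¬L(s,s)) ∨ (∀s ¬L(s,s))
Give each quantifier a distinct variable: s↦y, s↦q.
  (∀p ∀s (L(p,p) ∨ B(s,s))) ∧ (∀y ¬L(y,y)) ∨ (∀q ¬L(q,q))
Extract every quantifier outward, since the variables are now distinct and don't occur free across branches:
  ∀p ∀s ∀y ∀q ((L(p,p) ∨ B(s,s)) ∧ ¬L(y,y) ∨ ¬L(q,q))

∀p ∀s ∀y ∀q ((L(p,p) ∨ B(s,s)) ∧ ¬L(y,y) ∨ ¬L(q,q))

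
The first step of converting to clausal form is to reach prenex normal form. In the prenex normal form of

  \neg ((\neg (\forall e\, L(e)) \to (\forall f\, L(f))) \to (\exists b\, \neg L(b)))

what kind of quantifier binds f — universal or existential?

First replace A → B with ¬A ∨ B.
  \neg (\neg (\neg \neg (\forall e\, L(e)) \lor (\forall f\, L(f))) \lor (\exists b\, \neg L(b)))
Move each ¬ inward, flipping quantifiers it crosses:
  ((\forall e\, L(e)) \lor (\forall f\, L(f))) \land (\forall b\, L(b))
Pull the quantifiers to the front (each side's bound variable is not free in the other side):
  \forall e\, \forall f\, \forall b\, ((L(e) \lor L(f)) \land L(b))
The quantifier \forall f sits under an even number of negations (counting the antecedent side of each →), so it remains universal.

universal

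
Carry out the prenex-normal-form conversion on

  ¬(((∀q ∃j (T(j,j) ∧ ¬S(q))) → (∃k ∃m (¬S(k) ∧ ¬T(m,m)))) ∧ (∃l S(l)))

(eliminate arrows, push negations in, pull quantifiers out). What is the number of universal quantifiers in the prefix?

4

Eliminate → and ↔ using ¬ and ∨.
  ¬((¬(∀q ∃j (T(j,j) ∧ ¬S(q))) ∨ (∃k ∃m (¬S(k) ∧ ¬T(m,m)))) ∧ (∃l S(l)))
Drive negations inward (¬∀x A ≡ ∃x ¬A, ¬∃x A ≡ ∀x ¬A, De Morgan for ∧/∨):
  (∀q ∃j (T(j,j) ∧ ¬S(q))) ∧ (∀k ∀m (S(k) ∨ T(m,m))) ∨ (∀l ¬S(l))
Finally move all quantifiers to the prefix:
  ∀q ∃j ∀k ∀m ∀l (T(j,j) ∧ ¬S(q) ∧ (S(k) ∨ T(m,m)) ∨ ¬S(l))
The prefix is ∀q ∃j ∀k ∀m ∀l: 4 universal, 1 existential.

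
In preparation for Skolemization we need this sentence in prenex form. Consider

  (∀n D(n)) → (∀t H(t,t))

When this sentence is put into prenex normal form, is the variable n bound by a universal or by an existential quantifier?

Rewrite implications/biconditionals: A → B as ¬A ∨ B.
  ¬(∀n D(n)) ∨ (∀t H(t,t))
Drive negations inward (¬∀x A ≡ ∃x ¬A, ¬∃x A ≡ ∀x ¬A, De Morgan for ∧/∨):
  (∃n ¬D(n)) ∨ (∀t H(t,t))
Pull the quantifiers to the front (each side's bound variable is not free in the other side):
  ∃n ∀t (¬D(n) ∨ H(t,t))
The quantifier ∀n sits under an odd number of negations (counting the antecedent side of each →), so it flips to ∃n.

existential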